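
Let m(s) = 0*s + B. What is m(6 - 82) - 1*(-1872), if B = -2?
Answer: 1870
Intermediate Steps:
m(s) = -2 (m(s) = 0*s - 2 = 0 - 2 = -2)
m(6 - 82) - 1*(-1872) = -2 - 1*(-1872) = -2 + 1872 = 1870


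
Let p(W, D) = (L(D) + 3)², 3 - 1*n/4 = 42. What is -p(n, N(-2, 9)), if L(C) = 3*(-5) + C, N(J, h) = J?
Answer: -196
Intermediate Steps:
n = -156 (n = 12 - 4*42 = 12 - 168 = -156)
L(C) = -15 + C
p(W, D) = (-12 + D)² (p(W, D) = ((-15 + D) + 3)² = (-12 + D)²)
-p(n, N(-2, 9)) = -(-12 - 2)² = -1*(-14)² = -1*196 = -196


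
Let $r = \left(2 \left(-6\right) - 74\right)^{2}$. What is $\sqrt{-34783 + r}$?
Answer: $3 i \sqrt{3043} \approx 165.49 i$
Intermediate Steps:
$r = 7396$ ($r = \left(-12 - 74\right)^{2} = \left(-86\right)^{2} = 7396$)
$\sqrt{-34783 + r} = \sqrt{-34783 + 7396} = \sqrt{-27387} = 3 i \sqrt{3043}$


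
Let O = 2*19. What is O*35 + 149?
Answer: 1479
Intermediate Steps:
O = 38
O*35 + 149 = 38*35 + 149 = 1330 + 149 = 1479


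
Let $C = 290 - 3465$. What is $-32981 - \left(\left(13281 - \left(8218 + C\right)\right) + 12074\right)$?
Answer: $-53293$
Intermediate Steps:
$C = -3175$
$-32981 - \left(\left(13281 - \left(8218 + C\right)\right) + 12074\right) = -32981 - \left(\left(13281 - 5043\right) + 12074\right) = -32981 - \left(8238 + 12074\right) = -32981 - 20312 = -53293$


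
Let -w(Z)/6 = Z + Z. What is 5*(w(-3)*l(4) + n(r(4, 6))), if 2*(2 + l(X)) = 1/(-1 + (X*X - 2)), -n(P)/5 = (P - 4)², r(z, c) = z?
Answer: -4590/13 ≈ -353.08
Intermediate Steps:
w(Z) = -12*Z (w(Z) = -6*(Z + Z) = -12*Z)
n(P) = -5*(-4 + P)² (n(P) = -5*(P - 4)² = -5*(-4 + P)²)
l(X) = -2 + 1/(2*(-3 + X²)) (l(X) = -2 + 1/(2*(-1 + (X*X - 2))) = -2 + 1/(2*(-1 + (X² - 2))) = -2 + 1/(2*(-1 + (-2 + X²))) = -2 + 1/(2*(-3 + X²)))
5*(w(-3)*l(4) + n(r(4, 6))) = 5*((-12*(-3))*((13 - 4*4²)/(2*(-3 + 4²))) - 5*(-4 + 4)²) = 5*(36*((13 - 4*16)/(2*(-3 + 16))) - 5*0²) = 5*(36*((½)*(13 - 64)/13) - 5*0) = 5*(36*((½)*(1/13)*(-51)) + 0) = 5*(36*(-51/26) + 0) = 5*(-918/13 + 0) = 5*(-918/13) = -4590/13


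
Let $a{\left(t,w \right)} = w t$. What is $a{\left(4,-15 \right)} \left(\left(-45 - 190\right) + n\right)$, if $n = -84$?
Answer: $19140$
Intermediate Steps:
$a{\left(t,w \right)} = t w$
$a{\left(4,-15 \right)} \left(\left(-45 - 190\right) + n\right) = 4 \left(-15\right) \left(\left(-45 - 190\right) - 84\right) = - 60 \left(\left(-45 - 190\right) - 84\right) = - 60 \left(-235 - 84\right) = \left(-60\right) \left(-319\right) = 19140$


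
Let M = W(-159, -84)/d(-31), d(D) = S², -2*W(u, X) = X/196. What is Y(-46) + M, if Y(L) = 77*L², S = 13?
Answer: 385497115/2366 ≈ 1.6293e+5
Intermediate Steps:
W(u, X) = -X/392 (W(u, X) = -X/(2*196) = -X/392)
d(D) = 169 (d(D) = 13² = 169)
M = 3/2366 (M = -1/392*(-84)/169 = (3/14)*(1/169) = 3/2366 ≈ 0.0012680)
Y(-46) + M = 77*(-46)² + 3/2366 = 77*2116 + 3/2366 = 162932 + 3/2366 = 385497115/2366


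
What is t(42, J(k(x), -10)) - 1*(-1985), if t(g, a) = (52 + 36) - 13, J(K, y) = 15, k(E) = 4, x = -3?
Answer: 2060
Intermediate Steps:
t(g, a) = 75 (t(g, a) = 88 - 13 = 75)
t(42, J(k(x), -10)) - 1*(-1985) = 75 - 1*(-1985) = 75 + 1985 = 2060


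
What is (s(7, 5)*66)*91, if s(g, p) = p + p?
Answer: 60060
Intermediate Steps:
s(g, p) = 2*p
(s(7, 5)*66)*91 = ((2*5)*66)*91 = (10*66)*91 = 660*91 = 60060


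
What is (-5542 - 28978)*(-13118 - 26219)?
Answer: 1357913240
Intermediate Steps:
(-5542 - 28978)*(-13118 - 26219) = -34520*(-39337) = 1357913240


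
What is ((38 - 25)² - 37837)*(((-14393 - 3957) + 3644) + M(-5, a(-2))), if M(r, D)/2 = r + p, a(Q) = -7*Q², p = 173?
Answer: 541289160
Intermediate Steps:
M(r, D) = 346 + 2*r (M(r, D) = 2*(r + 173) = 2*(173 + r) = 346 + 2*r)
((38 - 25)² - 37837)*(((-14393 - 3957) + 3644) + M(-5, a(-2))) = ((38 - 25)² - 37837)*(((-14393 - 3957) + 3644) + (346 + 2*(-5))) = (13² - 37837)*((-18350 + 3644) + (346 - 10)) = (169 - 37837)*(-14706 + 336) = -37668*(-14370) = 541289160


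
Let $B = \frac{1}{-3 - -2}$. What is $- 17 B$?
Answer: $17$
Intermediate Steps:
$B = -1$ ($B = \frac{1}{-3 + 2} = \frac{1}{-1} = -1$)
$- 17 B = \left(-17\right) \left(-1\right) = 17$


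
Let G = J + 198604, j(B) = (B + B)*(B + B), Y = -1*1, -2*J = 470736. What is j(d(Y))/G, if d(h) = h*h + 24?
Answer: -625/9191 ≈ -0.068001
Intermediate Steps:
J = -235368 (J = -½*470736 = -235368)
Y = -1
d(h) = 24 + h² (d(h) = h² + 24 = 24 + h²)
j(B) = 4*B² (j(B) = (2*B)*(2*B) = 4*B²)
G = -36764 (G = -235368 + 198604 = -36764)
j(d(Y))/G = (4*(24 + (-1)²)²)/(-36764) = (4*(24 + 1)²)*(-1/36764) = (4*25²)*(-1/36764) = (4*625)*(-1/36764) = 2500*(-1/36764) = -625/9191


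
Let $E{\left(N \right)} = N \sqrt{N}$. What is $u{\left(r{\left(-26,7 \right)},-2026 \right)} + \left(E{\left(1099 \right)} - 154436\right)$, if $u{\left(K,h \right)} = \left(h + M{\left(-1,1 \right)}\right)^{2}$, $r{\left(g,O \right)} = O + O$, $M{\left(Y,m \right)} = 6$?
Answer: $3925964 + 1099 \sqrt{1099} \approx 3.9624 \cdot 10^{6}$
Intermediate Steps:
$E{\left(N \right)} = N^{\frac{3}{2}}$
$r{\left(g,O \right)} = 2 O$
$u{\left(K,h \right)} = \left(6 + h\right)^{2}$ ($u{\left(K,h \right)} = \left(h + 6\right)^{2} = \left(6 + h\right)^{2}$)
$u{\left(r{\left(-26,7 \right)},-2026 \right)} + \left(E{\left(1099 \right)} - 154436\right) = \left(6 - 2026\right)^{2} - \left(154436 - 1099^{\frac{3}{2}}\right) = \left(-2020\right)^{2} - \left(154436 - 1099 \sqrt{1099}\right) = 4080400 - \left(154436 - 1099 \sqrt{1099}\right) = 3925964 + 1099 \sqrt{1099}$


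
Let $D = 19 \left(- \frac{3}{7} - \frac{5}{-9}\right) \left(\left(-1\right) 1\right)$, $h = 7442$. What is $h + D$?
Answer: $\frac{468694}{63} \approx 7439.6$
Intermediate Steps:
$D = - \frac{152}{63}$ ($D = 19 \left(\left(-3\right) \frac{1}{7} - - \frac{5}{9}\right) \left(-1\right) = 19 \left(- \frac{3}{7} + \frac{5}{9}\right) \left(-1\right) = 19 \cdot \frac{8}{63} \left(-1\right) = \frac{152}{63} \left(-1\right) = - \frac{152}{63} \approx -2.4127$)
$h + D = 7442 - \frac{152}{63} = \frac{468694}{63}$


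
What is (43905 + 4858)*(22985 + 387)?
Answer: 1139688836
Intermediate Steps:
(43905 + 4858)*(22985 + 387) = 48763*23372 = 1139688836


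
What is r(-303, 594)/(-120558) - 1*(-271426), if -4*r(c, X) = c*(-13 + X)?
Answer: 43630042263/160744 ≈ 2.7143e+5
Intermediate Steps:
r(c, X) = -c*(-13 + X)/4
r(-303, 594)/(-120558) - 1*(-271426) = ((1/4)*(-303)*(13 - 1*594))/(-120558) - 1*(-271426) = ((1/4)*(-303)*(13 - 594))*(-1/120558) + 271426 = ((1/4)*(-303)*(-581))*(-1/120558) + 271426 = (176043/4)*(-1/120558) + 271426 = -58681/160744 + 271426 = 43630042263/160744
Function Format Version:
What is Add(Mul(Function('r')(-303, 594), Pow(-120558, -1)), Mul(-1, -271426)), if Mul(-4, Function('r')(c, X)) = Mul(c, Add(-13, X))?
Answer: Rational(43630042263, 160744) ≈ 2.7143e+5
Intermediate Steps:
Function('r')(c, X) = Mul(Rational(-1, 4), c, Add(-13, X)) (Function('r')(c, X) = Mul(Rational(-1, 4), Mul(c, Add(-13, X))) = Mul(Rational(-1, 4), c, Add(-13, X)))
Add(Mul(Function('r')(-303, 594), Pow(-120558, -1)), Mul(-1, -271426)) = Add(Mul(Mul(Rational(1, 4), -303, Add(13, Mul(-1, 594))), Pow(-120558, -1)), Mul(-1, -271426)) = Add(Mul(Mul(Rational(1, 4), -303, Add(13, -594)), Rational(-1, 120558)), 271426) = Add(Mul(Mul(Rational(1, 4), -303, -581), Rational(-1, 120558)), 271426) = Add(Mul(Rational(176043, 4), Rational(-1, 120558)), 271426) = Add(Rational(-58681, 160744), 271426) = Rational(43630042263, 160744)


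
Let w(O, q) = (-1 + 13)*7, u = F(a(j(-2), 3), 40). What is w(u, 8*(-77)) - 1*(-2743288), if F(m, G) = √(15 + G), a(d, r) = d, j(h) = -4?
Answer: 2743372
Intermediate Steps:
u = √55 (u = √(15 + 40) = √55 ≈ 7.4162)
w(O, q) = 84 (w(O, q) = 12*7 = 84)
w(u, 8*(-77)) - 1*(-2743288) = 84 - 1*(-2743288) = 84 + 2743288 = 2743372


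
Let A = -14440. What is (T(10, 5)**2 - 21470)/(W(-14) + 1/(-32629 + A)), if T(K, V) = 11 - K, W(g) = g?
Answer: 1010524361/658967 ≈ 1533.5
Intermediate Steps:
(T(10, 5)**2 - 21470)/(W(-14) + 1/(-32629 + A)) = ((11 - 1*10)**2 - 21470)/(-14 + 1/(-32629 - 14440)) = ((11 - 10)**2 - 21470)/(-14 + 1/(-47069)) = (1**2 - 21470)/(-14 - 1/47069) = (1 - 21470)/(-658967/47069) = -21469*(-47069/658967) = 1010524361/658967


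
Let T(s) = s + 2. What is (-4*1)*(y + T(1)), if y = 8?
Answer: -44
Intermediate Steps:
T(s) = 2 + s
(-4*1)*(y + T(1)) = (-4*1)*(8 + (2 + 1)) = -4*(8 + 3) = -4*11 = -44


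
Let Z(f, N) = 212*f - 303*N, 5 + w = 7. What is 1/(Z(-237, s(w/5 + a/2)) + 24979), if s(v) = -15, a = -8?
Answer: -1/20720 ≈ -4.8263e-5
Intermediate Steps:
w = 2 (w = -5 + 7 = 2)
Z(f, N) = -303*N + 212*f
1/(Z(-237, s(w/5 + a/2)) + 24979) = 1/((-303*(-15) + 212*(-237)) + 24979) = 1/((4545 - 50244) + 24979) = 1/(-45699 + 24979) = 1/(-20720) = -1/20720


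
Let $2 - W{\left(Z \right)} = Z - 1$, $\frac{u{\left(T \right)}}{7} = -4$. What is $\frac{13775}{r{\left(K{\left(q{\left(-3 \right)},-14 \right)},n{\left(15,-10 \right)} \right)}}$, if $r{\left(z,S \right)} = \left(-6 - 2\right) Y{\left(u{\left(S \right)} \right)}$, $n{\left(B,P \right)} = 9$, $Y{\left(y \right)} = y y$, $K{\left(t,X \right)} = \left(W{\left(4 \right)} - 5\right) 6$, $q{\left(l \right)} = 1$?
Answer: $- \frac{13775}{6272} \approx -2.1963$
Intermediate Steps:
$u{\left(T \right)} = -28$ ($u{\left(T \right)} = 7 \left(-4\right) = -28$)
$W{\left(Z \right)} = 3 - Z$ ($W{\left(Z \right)} = 2 - \left(Z - 1\right) = 2 - \left(-1 + Z\right) = 3 - Z$)
$K{\left(t,X \right)} = -36$ ($K{\left(t,X \right)} = \left(\left(3 - 4\right) - 5\right) 6 = \left(-1 - 5\right) 6 = \left(-6\right) 6 = -36$)
$Y{\left(y \right)} = y^{2}$
$r{\left(z,S \right)} = -6272$ ($r{\left(z,S \right)} = \left(-6 - 2\right) \left(-28\right)^{2} = \left(-8\right) 784 = -6272$)
$\frac{13775}{r{\left(K{\left(q{\left(-3 \right)},-14 \right)},n{\left(15,-10 \right)} \right)}} = \frac{13775}{-6272} = 13775 \left(- \frac{1}{6272}\right) = - \frac{13775}{6272}$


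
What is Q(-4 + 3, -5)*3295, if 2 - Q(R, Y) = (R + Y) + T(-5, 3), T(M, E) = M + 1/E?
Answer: 125210/3 ≈ 41737.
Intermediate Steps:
Q(R, Y) = 20/3 - R - Y (Q(R, Y) = 2 - ((R + Y) + (-5 + 1/3)) = 2 - ((R + Y) + (-5 + ⅓)) = 2 - ((R + Y) - 14/3) = 2 - (-14/3 + R + Y) = 2 + (14/3 - R - Y) = 20/3 - R - Y)
Q(-4 + 3, -5)*3295 = (20/3 - (-4 + 3) - 1*(-5))*3295 = (20/3 - 1*(-1) + 5)*3295 = (20/3 + 1 + 5)*3295 = (38/3)*3295 = 125210/3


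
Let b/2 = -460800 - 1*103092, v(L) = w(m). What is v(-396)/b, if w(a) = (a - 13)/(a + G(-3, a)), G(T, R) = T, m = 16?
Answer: -1/4887064 ≈ -2.0462e-7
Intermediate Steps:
w(a) = (-13 + a)/(-3 + a) (w(a) = (a - 13)/(a - 3) = (-13 + a)/(-3 + a))
v(L) = 3/13 (v(L) = (-13 + 16)/(-3 + 16) = 3/13)
b = -1127784 (b = 2*(-460800 - 1*103092) = 2*(-460800 - 103092) = 2*(-563892) = -1127784)
v(-396)/b = (3/13)/(-1127784) = (3/13)*(-1/1127784) = -1/4887064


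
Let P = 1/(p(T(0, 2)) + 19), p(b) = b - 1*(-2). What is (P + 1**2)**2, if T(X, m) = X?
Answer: 484/441 ≈ 1.0975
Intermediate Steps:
p(b) = 2 + b (p(b) = b + 2 = 2 + b)
P = 1/21 (P = 1/((2 + 0) + 19) = 1/(2 + 19) = 1/21 ≈ 0.047619)
(P + 1**2)**2 = (1/21 + 1**2)**2 = (1/21 + 1)**2 = (22/21)**2 = 484/441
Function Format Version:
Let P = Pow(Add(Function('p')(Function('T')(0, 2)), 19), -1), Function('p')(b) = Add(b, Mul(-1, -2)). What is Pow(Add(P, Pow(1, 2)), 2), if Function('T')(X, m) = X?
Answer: Rational(484, 441) ≈ 1.0975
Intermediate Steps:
Function('p')(b) = Add(2, b) (Function('p')(b) = Add(b, 2) = Add(2, b))
P = Rational(1, 21) (P = Pow(Add(Add(2, 0), 19), -1) = Pow(Add(2, 19), -1) = Pow(21, -1) = Rational(1, 21) ≈ 0.047619)
Pow(Add(P, Pow(1, 2)), 2) = Pow(Add(Rational(1, 21), Pow(1, 2)), 2) = Pow(Add(Rational(1, 21), 1), 2) = Pow(Rational(22, 21), 2) = Rational(484, 441)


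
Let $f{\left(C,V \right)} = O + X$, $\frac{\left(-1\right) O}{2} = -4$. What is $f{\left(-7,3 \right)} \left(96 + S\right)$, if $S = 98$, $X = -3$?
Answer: $970$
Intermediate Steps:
$O = 8$ ($O = \left(-2\right) \left(-4\right) = 8$)
$f{\left(C,V \right)} = 5$ ($f{\left(C,V \right)} = 8 - 3 = 5$)
$f{\left(-7,3 \right)} \left(96 + S\right) = 5 \left(96 + 98\right) = 5 \cdot 194 = 970$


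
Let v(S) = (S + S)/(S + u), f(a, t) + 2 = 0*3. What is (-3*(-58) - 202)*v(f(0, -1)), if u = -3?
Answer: -112/5 ≈ -22.400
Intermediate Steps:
f(a, t) = -2 (f(a, t) = -2 + 0*3 = -2 + 0 = -2)
v(S) = 2*S/(-3 + S) (v(S) = (S + S)/(S - 3) = (2*S)/(-3 + S) = 2*S/(-3 + S))
(-3*(-58) - 202)*v(f(0, -1)) = (-3*(-58) - 202)*(2*(-2)/(-3 - 2)) = (174 - 202)*(2*(-2)/(-5)) = -56*(-2)*(-1)/5 = -28*⅘ = -112/5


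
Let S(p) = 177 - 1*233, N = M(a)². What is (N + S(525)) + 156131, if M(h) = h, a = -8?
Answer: 156139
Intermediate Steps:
N = 64 (N = (-8)² = 64)
S(p) = -56 (S(p) = 177 - 233 = -56)
(N + S(525)) + 156131 = (64 - 56) + 156131 = 8 + 156131 = 156139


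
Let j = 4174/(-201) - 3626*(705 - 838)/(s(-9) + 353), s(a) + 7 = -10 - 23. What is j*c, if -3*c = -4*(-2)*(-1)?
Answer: 765019168/188739 ≈ 4053.3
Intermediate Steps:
s(a) = -40 (s(a) = -7 + (-10 - 23) = -7 - 33 = -40)
c = 8/3 (c = -(-4*(-2))*(-1)/3 = -8*(-1)/3 = -⅓*(-8) = 8/3 ≈ 2.6667)
j = 95627396/62913 (j = 4174/(-201) - 3626*(705 - 838)/(-40 + 353) = 4174*(-1/201) - 3626/(313/(-133)) = -4174/201 - 3626/(313*(-1/133)) = -4174/201 - 3626/(-313/133) = -4174/201 - 3626*(-133/313) = -4174/201 + 482258/313 = 95627396/62913 ≈ 1520.0)
j*c = (95627396/62913)*(8/3) = 765019168/188739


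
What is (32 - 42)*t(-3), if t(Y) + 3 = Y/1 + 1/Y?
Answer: 190/3 ≈ 63.333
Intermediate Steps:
t(Y) = -3 + Y + 1/Y (t(Y) = -3 + (Y/1 + 1/Y) = -3 + (Y*1 + 1/Y) = -3 + (Y + 1/Y) = -3 + Y + 1/Y)
(32 - 42)*t(-3) = (32 - 42)*(-3 - 3 + 1/(-3)) = -10*(-3 - 3 - 1/3) = -10*(-19/3) = 190/3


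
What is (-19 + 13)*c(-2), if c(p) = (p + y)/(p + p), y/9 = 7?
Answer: 183/2 ≈ 91.500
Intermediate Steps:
y = 63 (y = 9*7 = 63)
c(p) = (63 + p)/(2*p) (c(p) = (p + 63)/(p + p) = (63 + p)/((2*p)) = (63 + p)*(1/(2*p)) = (63 + p)/(2*p))
(-19 + 13)*c(-2) = (-19 + 13)*((½)*(63 - 2)/(-2)) = -3*(-1)*61/2 = -6*(-61/4) = 183/2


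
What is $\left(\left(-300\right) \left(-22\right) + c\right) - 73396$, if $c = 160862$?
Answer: $94066$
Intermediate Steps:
$\left(\left(-300\right) \left(-22\right) + c\right) - 73396 = \left(\left(-300\right) \left(-22\right) + 160862\right) - 73396 = \left(6600 + 160862\right) - 73396 = 167462 - 73396 = 94066$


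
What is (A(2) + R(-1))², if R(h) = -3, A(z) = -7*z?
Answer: 289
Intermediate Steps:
(A(2) + R(-1))² = (-7*2 - 3)² = (-14 - 3)² = (-17)² = 289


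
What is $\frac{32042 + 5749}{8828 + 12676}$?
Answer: $\frac{12597}{7168} \approx 1.7574$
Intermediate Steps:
$\frac{32042 + 5749}{8828 + 12676} = \frac{37791}{21504} = 37791 \cdot \frac{1}{21504} = \frac{12597}{7168}$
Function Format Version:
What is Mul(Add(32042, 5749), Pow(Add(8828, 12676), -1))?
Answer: Rational(12597, 7168) ≈ 1.7574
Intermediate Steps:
Mul(Add(32042, 5749), Pow(Add(8828, 12676), -1)) = Mul(37791, Pow(21504, -1)) = Mul(37791, Rational(1, 21504)) = Rational(12597, 7168)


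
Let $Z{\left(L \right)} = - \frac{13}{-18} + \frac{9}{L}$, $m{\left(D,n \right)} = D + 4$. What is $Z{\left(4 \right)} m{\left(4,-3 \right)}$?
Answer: $\frac{214}{9} \approx 23.778$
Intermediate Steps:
$m{\left(D,n \right)} = 4 + D$
$Z{\left(L \right)} = \frac{13}{18} + \frac{9}{L}$ ($Z{\left(L \right)} = \left(-13\right) \left(- \frac{1}{18}\right) + \frac{9}{L} = \frac{13}{18} + \frac{9}{L}$)
$Z{\left(4 \right)} m{\left(4,-3 \right)} = \left(\frac{13}{18} + \frac{9}{4}\right) \left(4 + 4\right) = \left(\frac{13}{18} + 9 \cdot \frac{1}{4}\right) 8 = \left(\frac{13}{18} + \frac{9}{4}\right) 8 = \frac{107}{36} \cdot 8 = \frac{214}{9}$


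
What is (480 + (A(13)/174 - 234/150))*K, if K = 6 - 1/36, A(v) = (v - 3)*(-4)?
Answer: 44724601/15660 ≈ 2856.0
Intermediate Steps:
A(v) = 12 - 4*v (A(v) = (-3 + v)*(-4) = 12 - 4*v)
K = 215/36 (K = 6 - 1*1/36 = 6 - 1/36 = 215/36 ≈ 5.9722)
(480 + (A(13)/174 - 234/150))*K = (480 + ((12 - 4*13)/174 - 234/150))*(215/36) = (480 + ((12 - 52)*(1/174) - 234*1/150))*(215/36) = (480 + (-40*1/174 - 39/25))*(215/36) = (480 + (-20/87 - 39/25))*(215/36) = (480 - 3893/2175)*(215/36) = (1040107/2175)*(215/36) = 44724601/15660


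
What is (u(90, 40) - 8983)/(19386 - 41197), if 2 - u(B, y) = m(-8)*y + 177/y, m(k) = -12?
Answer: 340217/872440 ≈ 0.38996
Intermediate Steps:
u(B, y) = 2 - 177/y + 12*y (u(B, y) = 2 - (-12*y + 177/y) = 2 + (-177/y + 12*y) = 2 - 177/y + 12*y)
(u(90, 40) - 8983)/(19386 - 41197) = ((2 - 177/40 + 12*40) - 8983)/(19386 - 41197) = ((2 - 177*1/40 + 480) - 8983)/(-21811) = ((2 - 177/40 + 480) - 8983)*(-1/21811) = (19103/40 - 8983)*(-1/21811) = -340217/40*(-1/21811) = 340217/872440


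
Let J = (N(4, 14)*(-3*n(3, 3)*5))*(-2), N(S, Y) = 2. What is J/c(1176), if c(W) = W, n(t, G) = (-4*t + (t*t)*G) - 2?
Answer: 65/98 ≈ 0.66327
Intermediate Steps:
n(t, G) = -2 - 4*t + G*t² (n(t, G) = (-4*t + t²*G) - 2 = (-4*t + G*t²) - 2 = -2 - 4*t + G*t²)
J = 780 (J = (2*(-3*(-2 - 4*3 + 3*3²)*5))*(-2) = (2*(-3*(-2 - 12 + 3*9)*5))*(-2) = (2*(-3*(-2 - 12 + 27)*5))*(-2) = (2*(-3*13*5))*(-2) = (2*(-39*5))*(-2) = (2*(-195))*(-2) = -390*(-2) = 780)
J/c(1176) = 780/1176 = 780*(1/1176) = 65/98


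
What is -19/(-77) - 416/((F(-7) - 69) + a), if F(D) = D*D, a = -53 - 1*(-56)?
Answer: 32355/1309 ≈ 24.717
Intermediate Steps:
a = 3 (a = -53 + 56 = 3)
F(D) = D**2
-19/(-77) - 416/((F(-7) - 69) + a) = -19/(-77) - 416/(((-7)**2 - 69) + 3) = -19*(-1/77) - 416/((49 - 69) + 3) = 19/77 - 416/(-20 + 3) = 19/77 - 416/(-17) = 19/77 - 416*(-1/17) = 19/77 + 416/17 = 32355/1309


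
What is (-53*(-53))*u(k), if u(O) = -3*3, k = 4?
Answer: -25281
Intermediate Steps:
u(O) = -9
(-53*(-53))*u(k) = -53*(-53)*(-9) = 2809*(-9) = -25281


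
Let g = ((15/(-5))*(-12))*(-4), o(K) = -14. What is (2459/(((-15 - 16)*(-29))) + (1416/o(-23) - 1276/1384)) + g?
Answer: -529820433/2177378 ≈ -243.33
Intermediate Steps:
g = -144 (g = ((15*(-⅕))*(-12))*(-4) = -3*(-12)*(-4) = 36*(-4) = -144)
(2459/(((-15 - 16)*(-29))) + (1416/o(-23) - 1276/1384)) + g = (2459/(((-15 - 16)*(-29))) + (1416/(-14) - 1276/1384)) - 144 = (2459/((-31*(-29))) + (1416*(-1/14) - 1276*1/1384)) - 144 = (2459/899 + (-708/7 - 319/346)) - 144 = (2459*(1/899) - 247201/2422) - 144 = (2459/899 - 247201/2422) - 144 = -216278001/2177378 - 144 = -529820433/2177378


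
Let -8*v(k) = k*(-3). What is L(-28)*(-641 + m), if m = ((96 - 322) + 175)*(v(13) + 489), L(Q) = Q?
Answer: 1446403/2 ≈ 7.2320e+5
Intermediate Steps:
v(k) = 3*k/8 (v(k) = -k*(-3)/8 = -(-3)*k/8 = 3*k/8)
m = -201501/8 (m = ((96 - 322) + 175)*((3/8)*13 + 489) = (-226 + 175)*(39/8 + 489) = -51*3951/8 = -201501/8 ≈ -25188.)
L(-28)*(-641 + m) = -28*(-641 - 201501/8) = -28*(-206629/8) = 1446403/2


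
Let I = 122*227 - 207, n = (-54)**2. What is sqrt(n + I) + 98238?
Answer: 98238 + sqrt(30403) ≈ 98412.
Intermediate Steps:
n = 2916
I = 27487 (I = 27694 - 207 = 27487)
sqrt(n + I) + 98238 = sqrt(2916 + 27487) + 98238 = sqrt(30403) + 98238 = 98238 + sqrt(30403)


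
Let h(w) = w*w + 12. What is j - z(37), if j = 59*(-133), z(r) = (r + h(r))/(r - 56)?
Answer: -147675/19 ≈ -7772.4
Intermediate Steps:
h(w) = 12 + w**2 (h(w) = w**2 + 12 = 12 + w**2)
z(r) = (12 + r + r**2)/(-56 + r) (z(r) = (r + (12 + r**2))/(r - 56) = (12 + r + r**2)/(-56 + r))
j = -7847
j - z(37) = -7847 - (12 + 37 + 37**2)/(-56 + 37) = -7847 - (12 + 37 + 1369)/(-19) = -7847 - (-1)*1418/19 = -7847 - 1*(-1418/19) = -7847 + 1418/19 = -147675/19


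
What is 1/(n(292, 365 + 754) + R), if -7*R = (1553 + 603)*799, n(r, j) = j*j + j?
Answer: 1/1007188 ≈ 9.9286e-7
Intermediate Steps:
n(r, j) = j + j**2 (n(r, j) = j**2 + j = j + j**2)
R = -246092 (R = -(1553 + 603)*799/7 = -308*799 = -1/7*1722644 = -246092)
1/(n(292, 365 + 754) + R) = 1/((365 + 754)*(1 + (365 + 754)) - 246092) = 1/(1119*(1 + 1119) - 246092) = 1/(1119*1120 - 246092) = 1/(1253280 - 246092) = 1/1007188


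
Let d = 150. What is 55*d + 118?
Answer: 8368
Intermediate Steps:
55*d + 118 = 55*150 + 118 = 8250 + 118 = 8368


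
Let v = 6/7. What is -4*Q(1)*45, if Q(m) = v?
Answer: -1080/7 ≈ -154.29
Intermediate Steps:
v = 6/7 (v = 6*(⅐) = 6/7 ≈ 0.85714)
Q(m) = 6/7
-4*Q(1)*45 = -4*6/7*45 = -24/7*45 = -1080/7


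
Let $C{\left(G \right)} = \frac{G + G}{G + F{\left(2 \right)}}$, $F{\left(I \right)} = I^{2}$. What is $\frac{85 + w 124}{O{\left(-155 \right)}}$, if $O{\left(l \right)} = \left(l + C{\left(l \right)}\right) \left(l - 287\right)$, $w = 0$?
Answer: $\frac{151}{120094} \approx 0.0012573$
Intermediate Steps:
$C{\left(G \right)} = \frac{2 G}{4 + G}$ ($C{\left(G \right)} = \frac{G + G}{G + 2^{2}} = \frac{2 G}{G + 4} = \frac{2 G}{4 + G}$)
$O{\left(l \right)} = \left(-287 + l\right) \left(l + \frac{2 l}{4 + l}\right)$ ($O{\left(l \right)} = \left(l + \frac{2 l}{4 + l}\right) \left(l - 287\right) = \left(l + \frac{2 l}{4 + l}\right) \left(-287 + l\right) = \left(-287 + l\right) \left(l + \frac{2 l}{4 + l}\right)$)
$\frac{85 + w 124}{O{\left(-155 \right)}} = \frac{85 + 0 \cdot 124}{\left(-155\right) \frac{1}{4 - 155} \left(-1722 + \left(-155\right)^{2} - -43555\right)} = \frac{85 + 0}{\left(-155\right) \frac{1}{-151} \left(-1722 + 24025 + 43555\right)} = \frac{85}{\left(-155\right) \left(- \frac{1}{151}\right) 65858} = \frac{85}{\frac{10207990}{151}} = 85 \cdot \frac{151}{10207990} = \frac{151}{120094}$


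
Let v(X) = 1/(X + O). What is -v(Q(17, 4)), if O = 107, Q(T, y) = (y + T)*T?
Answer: -1/464 ≈ -0.0021552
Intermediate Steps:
Q(T, y) = T*(T + y) (Q(T, y) = (T + y)*T = T*(T + y))
v(X) = 1/(107 + X) (v(X) = 1/(X + 107) = 1/(107 + X))
-v(Q(17, 4)) = -1/(107 + 17*(17 + 4)) = -1/(107 + 17*21) = -1/(107 + 357) = -1/464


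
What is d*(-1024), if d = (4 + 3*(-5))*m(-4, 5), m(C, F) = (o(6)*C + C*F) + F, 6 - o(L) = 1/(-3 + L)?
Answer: -1272832/3 ≈ -4.2428e+5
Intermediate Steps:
o(L) = 6 - 1/(-3 + L)
m(C, F) = F + 17*C/3 + C*F (m(C, F) = (((-19 + 6*6)/(-3 + 6))*C + C*F) + F = (((-19 + 36)/3)*C + C*F) + F = (((⅓)*17)*C + C*F) + F = (17*C/3 + C*F) + F = F + 17*C/3 + C*F)
d = 1243/3 (d = (4 + 3*(-5))*(5 + (17/3)*(-4) - 4*5) = (4 - 15)*(5 - 68/3 - 20) = -11*(-113/3) = 1243/3 ≈ 414.33)
d*(-1024) = (1243/3)*(-1024) = -1272832/3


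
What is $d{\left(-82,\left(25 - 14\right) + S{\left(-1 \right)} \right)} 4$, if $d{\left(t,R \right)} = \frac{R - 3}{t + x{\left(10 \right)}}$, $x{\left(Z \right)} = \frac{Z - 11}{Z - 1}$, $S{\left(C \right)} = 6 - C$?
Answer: $- \frac{540}{739} \approx -0.73072$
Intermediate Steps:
$x{\left(Z \right)} = \frac{-11 + Z}{-1 + Z}$
$d{\left(t,R \right)} = \frac{-3 + R}{- \frac{1}{9} + t}$ ($d{\left(t,R \right)} = \frac{R - 3}{t + \frac{-11 + 10}{-1 + 10}} = \frac{-3 + R}{t + \frac{1}{9} \left(-1\right)} = \frac{-3 + R}{t - \frac{1}{9}} = \frac{-3 + R}{- \frac{1}{9} + t}$)
$d{\left(-82,\left(25 - 14\right) + S{\left(-1 \right)} \right)} 4 = \frac{9 \left(-3 + \left(\left(25 - 14\right) + \left(6 - -1\right)\right)\right)}{-1 + 9 \left(-82\right)} 4 = \frac{9 \left(-3 + \left(11 + \left(6 + 1\right)\right)\right)}{-1 - 738} \cdot 4 = \frac{9 \left(-3 + \left(11 + 7\right)\right)}{-739} \cdot 4 = 9 \left(- \frac{1}{739}\right) \left(-3 + 18\right) 4 = 9 \left(- \frac{1}{739}\right) 15 \cdot 4 = \left(- \frac{135}{739}\right) 4 = - \frac{540}{739}$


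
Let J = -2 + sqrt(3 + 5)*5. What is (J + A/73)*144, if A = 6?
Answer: -20160/73 + 1440*sqrt(2) ≈ 1760.3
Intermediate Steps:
J = -2 + 10*sqrt(2) (J = -2 + sqrt(8)*5 = -2 + (2*sqrt(2))*5 = -2 + 10*sqrt(2) ≈ 12.142)
(J + A/73)*144 = ((-2 + 10*sqrt(2)) + 6/73)*144 = (-140/73 + 10*sqrt(2))*144 = -20160/73 + 1440*sqrt(2)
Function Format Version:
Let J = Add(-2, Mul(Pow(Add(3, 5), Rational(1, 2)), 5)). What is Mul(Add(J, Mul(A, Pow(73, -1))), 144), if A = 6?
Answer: Add(Rational(-20160, 73), Mul(1440, Pow(2, Rational(1, 2)))) ≈ 1760.3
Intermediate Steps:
J = Add(-2, Mul(10, Pow(2, Rational(1, 2)))) (J = Add(-2, Mul(Pow(8, Rational(1, 2)), 5)) = Add(-2, Mul(Mul(2, Pow(2, Rational(1, 2))), 5)) = Add(-2, Mul(10, Pow(2, Rational(1, 2)))) ≈ 12.142)
Mul(Add(J, Mul(A, Pow(73, -1))), 144) = Mul(Add(Add(-2, Mul(10, Pow(2, Rational(1, 2)))), Mul(6, Pow(73, -1))), 144) = Mul(Add(Add(-2, Mul(10, Pow(2, Rational(1, 2)))), Mul(6, Rational(1, 73))), 144) = Mul(Add(Add(-2, Mul(10, Pow(2, Rational(1, 2)))), Rational(6, 73)), 144) = Mul(Add(Rational(-140, 73), Mul(10, Pow(2, Rational(1, 2)))), 144) = Add(Rational(-20160, 73), Mul(1440, Pow(2, Rational(1, 2))))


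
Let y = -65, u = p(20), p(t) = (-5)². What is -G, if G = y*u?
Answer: 1625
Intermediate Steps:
p(t) = 25
u = 25
G = -1625 (G = -65*25 = -1625)
-G = -1*(-1625) = 1625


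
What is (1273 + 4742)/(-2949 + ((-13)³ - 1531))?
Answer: -6015/6677 ≈ -0.90085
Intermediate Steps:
(1273 + 4742)/(-2949 + ((-13)³ - 1531)) = 6015/(-2949 + (-2197 - 1531)) = 6015/(-2949 - 3728) = 6015/(-6677) = 6015*(-1/6677) = -6015/6677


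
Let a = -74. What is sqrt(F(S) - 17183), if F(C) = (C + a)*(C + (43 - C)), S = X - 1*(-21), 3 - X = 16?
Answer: I*sqrt(20021) ≈ 141.5*I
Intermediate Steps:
X = -13 (X = 3 - 1*16 = 3 - 16 = -13)
S = 8 (S = -13 - 1*(-21) = -13 + 21 = 8)
F(C) = -3182 + 43*C (F(C) = (C - 74)*(C + (43 - C)) = (-74 + C)*43 = -3182 + 43*C)
sqrt(F(S) - 17183) = sqrt((-3182 + 43*8) - 17183) = sqrt((-3182 + 344) - 17183) = sqrt(-2838 - 17183) = sqrt(-20021) = I*sqrt(20021)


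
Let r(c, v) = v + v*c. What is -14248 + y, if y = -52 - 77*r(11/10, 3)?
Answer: -147851/10 ≈ -14785.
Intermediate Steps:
r(c, v) = v + c*v
y = -5371/10 (y = -52 - 231*(1 + 11/10) = -52 - 231*21/10 = -52 - 77*63/10 = -52 - 4851/10 = -5371/10 ≈ -537.10)
-14248 + y = -14248 - 5371/10 = -147851/10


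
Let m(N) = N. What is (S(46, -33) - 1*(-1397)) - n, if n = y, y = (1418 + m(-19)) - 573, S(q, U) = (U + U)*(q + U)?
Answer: -287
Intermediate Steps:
S(q, U) = 2*U*(U + q) (S(q, U) = (2*U)*(U + q) = 2*U*(U + q))
y = 826 (y = (1418 - 19) - 573 = 1399 - 573 = 826)
n = 826
(S(46, -33) - 1*(-1397)) - n = (2*(-33)*(-33 + 46) - 1*(-1397)) - 1*826 = (2*(-33)*13 + 1397) - 826 = (-858 + 1397) - 826 = 539 - 826 = -287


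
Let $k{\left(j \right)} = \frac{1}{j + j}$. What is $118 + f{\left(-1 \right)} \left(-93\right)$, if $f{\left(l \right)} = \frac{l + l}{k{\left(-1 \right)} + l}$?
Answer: $-6$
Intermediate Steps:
$k{\left(j \right)} = \frac{1}{2 j}$
$f{\left(l \right)} = \frac{2 l}{- \frac{1}{2} + l}$ ($f{\left(l \right)} = \frac{l + l}{\frac{1}{2 \left(-1\right)} + l} = \frac{2 l}{\frac{1}{2} \left(-1\right) + l} = \frac{2 l}{- \frac{1}{2} + l}$)
$118 + f{\left(-1 \right)} \left(-93\right) = 118 + 4 \left(-1\right) \frac{1}{-1 + 2 \left(-1\right)} \left(-93\right) = 118 + 4 \left(-1\right) \frac{1}{-1 - 2} \left(-93\right) = 118 + 4 \left(-1\right) \frac{1}{-3} \left(-93\right) = 118 + 4 \left(-1\right) \left(- \frac{1}{3}\right) \left(-93\right) = 118 + \frac{4}{3} \left(-93\right) = 118 - 124 = -6$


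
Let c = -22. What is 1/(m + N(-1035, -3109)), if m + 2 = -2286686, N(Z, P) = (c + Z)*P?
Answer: 1/999525 ≈ 1.0005e-6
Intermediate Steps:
N(Z, P) = P*(-22 + Z) (N(Z, P) = (-22 + Z)*P = P*(-22 + Z))
m = -2286688 (m = -2 - 2286686 = -2286688)
1/(m + N(-1035, -3109)) = 1/(-2286688 - 3109*(-22 - 1035)) = 1/(-2286688 - 3109*(-1057)) = 1/(-2286688 + 3286213) = 1/999525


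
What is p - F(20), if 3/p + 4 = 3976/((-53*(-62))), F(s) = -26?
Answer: 38085/1528 ≈ 24.925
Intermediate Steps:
p = -1643/1528 (p = 3/(-4 + 3976/((-53*(-62)))) = 3/(-4 + 3976/3286) = 3/(-4 + 3976*(1/3286)) = 3/(-4 + 1988/1643) = 3/(-4584/1643) = 3*(-1643/4584) = -1643/1528 ≈ -1.0753)
p - F(20) = -1643/1528 - 1*(-26) = -1643/1528 + 26 = 38085/1528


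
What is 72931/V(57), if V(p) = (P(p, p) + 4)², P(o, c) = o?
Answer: 72931/3721 ≈ 19.600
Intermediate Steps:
V(p) = (4 + p)² (V(p) = (p + 4)² = (4 + p)²)
72931/V(57) = 72931/((4 + 57)²) = 72931/(61²) = 72931/3721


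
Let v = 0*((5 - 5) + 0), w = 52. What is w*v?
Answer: 0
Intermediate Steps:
v = 0 (v = 0*(0 + 0) = 0*0 = 0)
w*v = 52*0 = 0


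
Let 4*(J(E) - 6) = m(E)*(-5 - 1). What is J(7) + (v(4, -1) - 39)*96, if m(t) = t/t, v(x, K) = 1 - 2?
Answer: -7671/2 ≈ -3835.5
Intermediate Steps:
v(x, K) = -1
m(t) = 1
J(E) = 9/2 (J(E) = 6 + (1*(-5 - 1))/4 = 6 + (1*(-6))/4 = 6 + (1/4)*(-6) = 6 - 3/2 = 9/2)
J(7) + (v(4, -1) - 39)*96 = 9/2 + (-1 - 39)*96 = 9/2 - 40*96 = 9/2 - 3840 = -7671/2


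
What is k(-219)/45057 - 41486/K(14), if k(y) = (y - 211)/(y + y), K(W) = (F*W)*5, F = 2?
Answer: -204681184819/690723810 ≈ -296.33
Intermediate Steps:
K(W) = 10*W (K(W) = (2*W)*5 = 10*W)
k(y) = (-211 + y)/(2*y) (k(y) = (-211 + y)/((2*y)) = (-211 + y)*(1/(2*y)) = (-211 + y)/(2*y))
k(-219)/45057 - 41486/K(14) = ((1/2)*(-211 - 219)/(-219))/45057 - 41486/(10*14) = ((1/2)*(-1/219)*(-430))*(1/45057) - 41486/140 = (215/219)*(1/45057) - 41486*1/140 = 215/9867483 - 20743/70 = -204681184819/690723810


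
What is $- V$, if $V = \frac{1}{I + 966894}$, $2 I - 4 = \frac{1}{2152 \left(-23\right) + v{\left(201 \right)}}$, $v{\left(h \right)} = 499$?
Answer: $- \frac{97994}{94750006623} \approx -1.0342 \cdot 10^{-6}$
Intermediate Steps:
$I = \frac{195987}{97994}$ ($I = 2 + \frac{1}{2 \left(2152 \left(-23\right) + 499\right)} = 2 + \frac{1}{2 \left(-49496 + 499\right)} = 2 + \frac{1}{2 \left(-48997\right)} = 2 + \frac{1}{2} \left(- \frac{1}{48997}\right) = 2 - \frac{1}{97994} = \frac{195987}{97994} \approx 2.0$)
$V = \frac{97994}{94750006623}$ ($V = \frac{1}{\frac{195987}{97994} + 966894} = \frac{1}{\frac{94750006623}{97994}} = \frac{97994}{94750006623} \approx 1.0342 \cdot 10^{-6}$)
$- V = \left(-1\right) \frac{97994}{94750006623} = - \frac{97994}{94750006623}$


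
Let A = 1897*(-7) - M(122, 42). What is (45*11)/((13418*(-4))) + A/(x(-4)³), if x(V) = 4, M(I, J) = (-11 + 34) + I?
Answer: -11258197/53672 ≈ -209.76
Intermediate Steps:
M(I, J) = 23 + I
A = -13424 (A = 1897*(-7) - (23 + 122) = -13279 - 1*145 = -13279 - 145 = -13424)
(45*11)/((13418*(-4))) + A/(x(-4)³) = (45*11)/((13418*(-4))) - 13424/(4³) = 495/(-53672) - 13424/64 = 495*(-1/53672) - 13424*1/64 = -495/53672 - 839/4 = -11258197/53672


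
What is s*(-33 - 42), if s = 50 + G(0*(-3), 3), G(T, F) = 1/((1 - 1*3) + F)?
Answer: -3825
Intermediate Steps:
G(T, F) = 1/(-2 + F) (G(T, F) = 1/((1 - 3) + F) = 1/(-2 + F))
s = 51 (s = 50 + 1/(-2 + 3) = 50 + 1/1 = 50 + 1 = 51)
s*(-33 - 42) = 51*(-33 - 42) = 51*(-75) = -3825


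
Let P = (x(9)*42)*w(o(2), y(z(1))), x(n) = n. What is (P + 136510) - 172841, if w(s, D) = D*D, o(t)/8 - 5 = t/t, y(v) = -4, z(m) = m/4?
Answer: -30283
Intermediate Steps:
z(m) = m/4 (z(m) = m*(¼) = m/4)
o(t) = 48 (o(t) = 40 + 8*(t/t) = 40 + 8*1 = 40 + 8 = 48)
w(s, D) = D²
P = 6048 (P = (9*42)*(-4)² = 378*16 = 6048)
(P + 136510) - 172841 = (6048 + 136510) - 172841 = 142558 - 172841 = -30283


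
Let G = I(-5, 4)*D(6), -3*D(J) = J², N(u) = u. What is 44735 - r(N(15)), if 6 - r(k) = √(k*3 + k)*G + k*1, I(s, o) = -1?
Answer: 44744 + 24*√15 ≈ 44837.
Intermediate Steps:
D(J) = -J²/3
G = 12 (G = -(-1)*6²/3 = -(-1)*36/3 = -1*(-12) = 12)
r(k) = 6 - k - 24*√k (r(k) = 6 - (√(k*3 + k)*12 + k*1) = 6 - (√(3*k + k)*12 + k) = 6 - (√(4*k)*12 + k) = 6 - ((2*√k)*12 + k) = 6 - (24*√k + k) = 6 - (k + 24*√k) = 6 + (-k - 24*√k) = 6 - k - 24*√k)
44735 - r(N(15)) = 44735 - (6 - 1*15 - 24*√15) = 44735 - (6 - 15 - 24*√15) = 44735 - (-9 - 24*√15) = 44735 + (9 + 24*√15) = 44744 + 24*√15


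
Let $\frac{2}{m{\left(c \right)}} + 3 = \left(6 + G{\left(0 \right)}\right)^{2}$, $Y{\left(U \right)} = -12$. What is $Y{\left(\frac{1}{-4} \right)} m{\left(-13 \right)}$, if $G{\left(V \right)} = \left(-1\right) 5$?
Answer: $12$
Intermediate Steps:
$G{\left(V \right)} = -5$
$m{\left(c \right)} = -1$ ($m{\left(c \right)} = \frac{2}{-3 + \left(6 - 5\right)^{2}} = \frac{2}{-3 + 1^{2}} = \frac{2}{-3 + 1} = \frac{2}{-2} = 2 \left(- \frac{1}{2}\right) = -1$)
$Y{\left(\frac{1}{-4} \right)} m{\left(-13 \right)} = \left(-12\right) \left(-1\right) = 12$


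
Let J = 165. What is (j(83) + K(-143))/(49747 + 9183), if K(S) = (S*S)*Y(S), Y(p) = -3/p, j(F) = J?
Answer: 297/29465 ≈ 0.010080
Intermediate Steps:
j(F) = 165
K(S) = -3*S (K(S) = (S*S)*(-3/S) = S²*(-3/S) = -3*S)
(j(83) + K(-143))/(49747 + 9183) = (165 - 3*(-143))/(49747 + 9183) = (165 + 429)/58930 = 594*(1/58930) = 297/29465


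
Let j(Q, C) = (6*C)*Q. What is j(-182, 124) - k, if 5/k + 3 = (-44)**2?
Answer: -261743669/1933 ≈ -1.3541e+5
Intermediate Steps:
j(Q, C) = 6*C*Q
k = 5/1933 (k = 5/(-3 + (-44)**2) = 5/(-3 + 1936) = 5/1933 ≈ 0.0025867)
j(-182, 124) - k = 6*124*(-182) - 1*5/1933 = -135408 - 5/1933 = -261743669/1933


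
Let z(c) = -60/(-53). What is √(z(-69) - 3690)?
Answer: 7*I*√211470/53 ≈ 60.736*I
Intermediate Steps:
z(c) = 60/53 (z(c) = -60*(-1/53) = 60/53)
√(z(-69) - 3690) = √(60/53 - 3690) = √(-195510/53) = 7*I*√211470/53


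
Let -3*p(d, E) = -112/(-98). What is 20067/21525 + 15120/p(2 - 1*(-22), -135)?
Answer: -284769061/7175 ≈ -39689.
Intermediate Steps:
p(d, E) = -8/21 (p(d, E) = -(-112)/(3*(-98)) = -(-112)*(-1)/(3*98) = -⅓*8/7 = -8/21)
20067/21525 + 15120/p(2 - 1*(-22), -135) = 20067/21525 + 15120/(-8/21) = 20067*(1/21525) + 15120*(-21/8) = 6689/7175 - 39690 = -284769061/7175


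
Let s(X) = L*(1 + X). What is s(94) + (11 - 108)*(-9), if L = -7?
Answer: 208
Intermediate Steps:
s(X) = -7 - 7*X (s(X) = -7*(1 + X) = -7 - 7*X)
s(94) + (11 - 108)*(-9) = (-7 - 7*94) + (11 - 108)*(-9) = (-7 - 658) - 97*(-9) = -665 + 873 = 208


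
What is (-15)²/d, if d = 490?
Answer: 45/98 ≈ 0.45918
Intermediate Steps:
(-15)²/d = (-15)²/490 = 225*(1/490) = 45/98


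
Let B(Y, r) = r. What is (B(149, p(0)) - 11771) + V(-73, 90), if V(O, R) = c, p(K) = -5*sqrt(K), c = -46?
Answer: -11817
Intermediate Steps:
V(O, R) = -46
(B(149, p(0)) - 11771) + V(-73, 90) = (-5*sqrt(0) - 11771) - 46 = (-5*0 - 11771) - 46 = (0 - 11771) - 46 = -11771 - 46 = -11817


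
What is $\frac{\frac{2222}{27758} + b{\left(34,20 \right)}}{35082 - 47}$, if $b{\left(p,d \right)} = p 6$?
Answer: $\frac{217879}{37403905} \approx 0.005825$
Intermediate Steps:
$b{\left(p,d \right)} = 6 p$
$\frac{\frac{2222}{27758} + b{\left(34,20 \right)}}{35082 - 47} = \frac{\frac{2222}{27758} + 6 \cdot 34}{35082 - 47} = \frac{2222 \cdot \frac{1}{27758} + 204}{35035} = \left(\frac{1111}{13879} + 204\right) \frac{1}{35035} = \frac{2832427}{13879} \cdot \frac{1}{35035} = \frac{217879}{37403905}$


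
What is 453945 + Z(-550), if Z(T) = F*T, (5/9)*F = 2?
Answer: 451965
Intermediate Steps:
F = 18/5 (F = (9/5)*2 = 18/5 ≈ 3.6000)
Z(T) = 18*T/5
453945 + Z(-550) = 453945 + (18/5)*(-550) = 453945 - 1980 = 451965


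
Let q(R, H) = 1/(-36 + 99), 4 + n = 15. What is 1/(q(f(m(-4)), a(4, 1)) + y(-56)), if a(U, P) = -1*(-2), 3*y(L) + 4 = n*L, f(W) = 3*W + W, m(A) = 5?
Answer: -63/13019 ≈ -0.0048391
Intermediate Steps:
n = 11 (n = -4 + 15 = 11)
f(W) = 4*W
y(L) = -4/3 + 11*L/3 (y(L) = -4/3 + (11*L)/3 = -4/3 + 11*L/3)
a(U, P) = 2
q(R, H) = 1/63
1/(q(f(m(-4)), a(4, 1)) + y(-56)) = 1/(1/63 + (-4/3 + (11/3)*(-56))) = 1/(1/63 + (-4/3 - 616/3)) = 1/(1/63 - 620/3) = 1/(-13019/63) = -63/13019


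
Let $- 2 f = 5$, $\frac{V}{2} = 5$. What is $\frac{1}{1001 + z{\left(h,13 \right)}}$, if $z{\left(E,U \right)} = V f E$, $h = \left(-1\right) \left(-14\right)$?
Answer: $\frac{1}{651} \approx 0.0015361$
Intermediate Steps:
$h = 14$
$V = 10$ ($V = 2 \cdot 5 = 10$)
$f = - \frac{5}{2}$ ($f = \left(- \frac{1}{2}\right) 5 = - \frac{5}{2} \approx -2.5$)
$z{\left(E,U \right)} = - 25 E$ ($z{\left(E,U \right)} = 10 \left(- \frac{5}{2}\right) E = - 25 E$)
$\frac{1}{1001 + z{\left(h,13 \right)}} = \frac{1}{1001 - 350} = \frac{1}{651}$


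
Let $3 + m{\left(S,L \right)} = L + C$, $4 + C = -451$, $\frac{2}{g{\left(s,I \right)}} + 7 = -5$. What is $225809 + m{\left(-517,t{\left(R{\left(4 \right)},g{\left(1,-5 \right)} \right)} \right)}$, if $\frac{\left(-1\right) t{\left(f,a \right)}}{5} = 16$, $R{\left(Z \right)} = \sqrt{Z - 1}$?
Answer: $225271$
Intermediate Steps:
$g{\left(s,I \right)} = - \frac{1}{6}$ ($g{\left(s,I \right)} = \frac{2}{-7 - 5} = \frac{2}{-12} = 2 \left(- \frac{1}{12}\right) = - \frac{1}{6}$)
$R{\left(Z \right)} = \sqrt{-1 + Z}$
$t{\left(f,a \right)} = -80$ ($t{\left(f,a \right)} = \left(-5\right) 16 = -80$)
$C = -455$ ($C = -4 - 451 = -455$)
$m{\left(S,L \right)} = -458 + L$ ($m{\left(S,L \right)} = -3 + \left(L - 455\right) = -3 + \left(-455 + L\right) = -458 + L$)
$225809 + m{\left(-517,t{\left(R{\left(4 \right)},g{\left(1,-5 \right)} \right)} \right)} = 225809 - 538 = 225271$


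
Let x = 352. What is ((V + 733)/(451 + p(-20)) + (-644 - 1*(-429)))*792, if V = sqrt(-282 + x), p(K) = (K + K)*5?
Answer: -42159744/251 + 792*sqrt(70)/251 ≈ -1.6794e+5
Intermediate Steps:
p(K) = 10*K (p(K) = (2*K)*5 = 10*K)
V = sqrt(70) (V = sqrt(-282 + 352) = sqrt(70) ≈ 8.3666)
((V + 733)/(451 + p(-20)) + (-644 - 1*(-429)))*792 = ((sqrt(70) + 733)/(451 + 10*(-20)) + (-644 - 1*(-429)))*792 = ((733 + sqrt(70))/(451 - 200) + (-644 + 429))*792 = ((733 + sqrt(70))/251 - 215)*792 = ((733 + sqrt(70))*(1/251) - 215)*792 = ((733/251 + sqrt(70)/251) - 215)*792 = (-53232/251 + sqrt(70)/251)*792 = -42159744/251 + 792*sqrt(70)/251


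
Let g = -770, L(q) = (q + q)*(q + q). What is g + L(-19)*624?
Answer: 900286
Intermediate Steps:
L(q) = 4*q² (L(q) = (2*q)*(2*q) = 4*q²)
g + L(-19)*624 = -770 + (4*(-19)²)*624 = -770 + (4*361)*624 = -770 + 1444*624 = -770 + 901056 = 900286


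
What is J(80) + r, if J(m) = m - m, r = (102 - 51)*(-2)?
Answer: -102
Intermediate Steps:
r = -102 (r = 51*(-2) = -102)
J(m) = 0
J(80) + r = 0 - 102 = -102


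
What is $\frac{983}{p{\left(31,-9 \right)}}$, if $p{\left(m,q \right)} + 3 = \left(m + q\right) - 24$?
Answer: $- \frac{983}{5} \approx -196.6$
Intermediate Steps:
$p{\left(m,q \right)} = -27 + m + q$ ($p{\left(m,q \right)} = -3 - \left(24 - m - q\right) = -3 + \left(-24 + m + q\right) = -27 + m + q$)
$\frac{983}{p{\left(31,-9 \right)}} = \frac{983}{-27 + 31 - 9} = \frac{983}{-5} = 983 \left(- \frac{1}{5}\right) = - \frac{983}{5}$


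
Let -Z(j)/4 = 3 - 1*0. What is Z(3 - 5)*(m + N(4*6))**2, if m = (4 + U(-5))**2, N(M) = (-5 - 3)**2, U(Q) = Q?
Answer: -50700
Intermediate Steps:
Z(j) = -12 (Z(j) = -4*(3 - 1*0) = -4*(3 + 0) = -4*3 = -12)
N(M) = 64 (N(M) = (-8)**2 = 64)
m = 1 (m = (4 - 5)**2 = (-1)**2 = 1)
Z(3 - 5)*(m + N(4*6))**2 = -12*(1 + 64)**2 = -12*65**2 = -12*4225 = -50700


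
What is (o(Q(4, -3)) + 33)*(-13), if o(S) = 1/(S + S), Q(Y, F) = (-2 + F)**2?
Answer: -21463/50 ≈ -429.26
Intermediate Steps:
o(S) = 1/(2*S)
(o(Q(4, -3)) + 33)*(-13) = (1/(2*((-2 - 3)**2)) + 33)*(-13) = (1/(2*((-5)**2)) + 33)*(-13) = ((1/2)/25 + 33)*(-13) = ((1/2)*(1/25) + 33)*(-13) = (1/50 + 33)*(-13) = (1651/50)*(-13) = -21463/50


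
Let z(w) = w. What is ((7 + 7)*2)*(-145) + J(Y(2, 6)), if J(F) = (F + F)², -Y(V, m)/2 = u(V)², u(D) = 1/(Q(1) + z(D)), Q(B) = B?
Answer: -328844/81 ≈ -4059.8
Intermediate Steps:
u(D) = 1/(1 + D)
Y(V, m) = -2/(1 + V)²
J(F) = 4*F² (J(F) = (2*F)² = 4*F²)
((7 + 7)*2)*(-145) + J(Y(2, 6)) = ((7 + 7)*2)*(-145) + 4*(-2/(1 + 2)²)² = (14*2)*(-145) + 4*(-2/3²)² = 28*(-145) + 4*(-2*⅑)² = -4060 + 4*(-2/9)² = -4060 + 4*(4/81) = -4060 + 16/81 = -328844/81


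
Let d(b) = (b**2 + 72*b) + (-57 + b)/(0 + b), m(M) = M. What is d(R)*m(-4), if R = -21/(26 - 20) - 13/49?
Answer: 284438929/295323 ≈ 963.15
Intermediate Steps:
R = -369/98 (R = -21/6 - 13*1/49 = -21*1/6 - 13/49 = -7/2 - 13/49 = -369/98 ≈ -3.7653)
d(b) = b**2 + 72*b + (-57 + b)/b (d(b) = (b**2 + 72*b) + (-57 + b)/b = b**2 + 72*b + (-57 + b)/b)
d(R)*m(-4) = (1 + (-369/98)**2 - 57/(-369/98) + 72*(-369/98))*(-4) = (1 + 136161/9604 - 57*(-98/369) - 13284/49)*(-4) = (1 + 136161/9604 + 1862/123 - 13284/49)*(-4) = -284438929/1181292*(-4) = 284438929/295323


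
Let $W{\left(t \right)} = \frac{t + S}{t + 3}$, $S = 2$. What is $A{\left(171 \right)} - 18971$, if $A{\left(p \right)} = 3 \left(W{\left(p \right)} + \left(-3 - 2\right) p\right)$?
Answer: $- \frac{1248915}{58} \approx -21533.0$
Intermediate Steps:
$W{\left(t \right)} = \frac{2 + t}{3 + t}$ ($W{\left(t \right)} = \frac{t + 2}{t + 3} = \frac{2 + t}{3 + t}$)
$A{\left(p \right)} = - 15 p + \frac{3 \left(2 + p\right)}{3 + p}$ ($A{\left(p \right)} = 3 \left(\frac{2 + p}{3 + p} + \left(-3 - 2\right) p\right) = 3 \left(\frac{2 + p}{3 + p} - 5 p\right) = 3 \left(- 5 p + \frac{2 + p}{3 + p}\right) = - 15 p + \frac{3 \left(2 + p\right)}{3 + p}$)
$A{\left(171 \right)} - 18971 = \frac{3 \left(2 - 2394 - 5 \cdot 171^{2}\right)}{3 + 171} - 18971 = \frac{3 \left(2 - 2394 - 146205\right)}{174} - 18971 = 3 \cdot \frac{1}{174} \left(2 - 2394 - 146205\right) - 18971 = 3 \cdot \frac{1}{174} \left(-148597\right) - 18971 = - \frac{148597}{58} - 18971 = - \frac{1248915}{58}$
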